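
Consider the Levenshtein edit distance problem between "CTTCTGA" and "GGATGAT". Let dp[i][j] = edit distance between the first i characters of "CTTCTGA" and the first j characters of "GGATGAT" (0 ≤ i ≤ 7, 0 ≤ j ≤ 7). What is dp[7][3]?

5

   ''  G  G  A  T  G  A  T
''  0  1  2  3  4  5  6  7
 C  1  1  2  3  4  5  6  7
 T  2  2  2  3  3  4  5  6
 T  3  3  3  3  3  4  5  5
 C  4  4  4  4  4  4  5  6
 T  5  5  5  5  4  5  5  5
 G  6  5  5  6  5  4  5  6
 A  7  6  6  5  6  5  4  5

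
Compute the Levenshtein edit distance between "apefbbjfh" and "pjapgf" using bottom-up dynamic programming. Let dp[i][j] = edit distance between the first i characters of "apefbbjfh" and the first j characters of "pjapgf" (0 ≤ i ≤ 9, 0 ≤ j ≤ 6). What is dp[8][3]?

   ''  p  j  a  p  g  f
''  0  1  2  3  4  5  6
 a  1  1  2  2  3  4  5
 p  2  1  2  3  2  3  4
 e  3  2  2  3  3  3  4
 f  4  3  3  3  4  4  3
 b  5  4  4  4  4  5  4
 b  6  5  5  5  5  5  5
 j  7  6  5  6  6  6  6
 f  8  7  6  6  7  7  6
 h  9  8  7  7  7  8  7

6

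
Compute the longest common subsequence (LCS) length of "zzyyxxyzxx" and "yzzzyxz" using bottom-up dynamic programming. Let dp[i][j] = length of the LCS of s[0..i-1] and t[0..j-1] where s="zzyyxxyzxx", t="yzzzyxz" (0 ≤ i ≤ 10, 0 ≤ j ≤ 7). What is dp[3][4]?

   ''  y  z  z  z  y  x  z
''  0  0  0  0  0  0  0  0
 z  0  0  1  1  1  1  1  1
 z  0  0  1  2  2  2  2  2
 y  0  1  1  2  2  3  3  3
 y  0  1  1  2  2  3  3  3
 x  0  1  1  2  2  3  4  4
 x  0  1  1  2  2  3  4  4
 y  0  1  1  2  2  3  4  4
 z  0  1  2  2  3  3  4  5
 x  0  1  2  2  3  3  4  5
 x  0  1  2  2  3  3  4  5

2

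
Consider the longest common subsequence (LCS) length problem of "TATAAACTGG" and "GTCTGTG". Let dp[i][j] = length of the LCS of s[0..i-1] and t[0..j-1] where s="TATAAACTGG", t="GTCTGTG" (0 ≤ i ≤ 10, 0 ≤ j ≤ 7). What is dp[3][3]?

1

   ''  G  T  C  T  G  T  G
''  0  0  0  0  0  0  0  0
 T  0  0  1  1  1  1  1  1
 A  0  0  1  1  1  1  1  1
 T  0  0  1  1  2  2  2  2
 A  0  0  1  1  2  2  2  2
 A  0  0  1  1  2  2  2  2
 A  0  0  1  1  2  2  2  2
 C  0  0  1  2  2  2  2  2
 T  0  0  1  2  3  3  3  3
 G  0  1  1  2  3  4  4  4
 G  0  1  1  2  3  4  4  5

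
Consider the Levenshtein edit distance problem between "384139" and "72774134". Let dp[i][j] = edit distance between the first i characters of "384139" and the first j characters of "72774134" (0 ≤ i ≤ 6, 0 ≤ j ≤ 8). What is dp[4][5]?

5

   ''  7  2  7  7  4  1  3  4
''  0  1  2  3  4  5  6  7  8
 3  1  1  2  3  4  5  6  6  7
 8  2  2  2  3  4  5  6  7  7
 4  3  3  3  3  4  4  5  6  7
 1  4  4  4  4  4  5  4  5  6
 3  5  5  5  5  5  5  5  4  5
 9  6  6  6  6  6  6  6  5  5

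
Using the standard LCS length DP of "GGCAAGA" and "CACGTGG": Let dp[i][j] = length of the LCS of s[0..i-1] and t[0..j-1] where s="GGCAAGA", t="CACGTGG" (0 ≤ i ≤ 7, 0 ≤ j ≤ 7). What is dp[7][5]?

3

   ''  C  A  C  G  T  G  G
''  0  0  0  0  0  0  0  0
 G  0  0  0  0  1  1  1  1
 G  0  0  0  0  1  1  2  2
 C  0  1  1  1  1  1  2  2
 A  0  1  2  2  2  2  2  2
 A  0  1  2  2  2  2  2  2
 G  0  1  2  2  3  3  3  3
 A  0  1  2  2  3  3  3  3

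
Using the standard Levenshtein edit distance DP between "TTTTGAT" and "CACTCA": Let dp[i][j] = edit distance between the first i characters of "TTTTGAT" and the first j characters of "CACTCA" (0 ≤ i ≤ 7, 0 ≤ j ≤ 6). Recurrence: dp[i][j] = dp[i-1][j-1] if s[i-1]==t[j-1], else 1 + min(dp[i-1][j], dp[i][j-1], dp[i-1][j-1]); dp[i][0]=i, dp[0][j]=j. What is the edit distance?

5

   ''  C  A  C  T  C  A
''  0  1  2  3  4  5  6
 T  1  1  2  3  3  4  5
 T  2  2  2  3  3  4  5
 T  3  3  3  3  3  4  5
 T  4  4  4  4  3  4  5
 G  5  5  5  5  4  4  5
 A  6  6  5  6  5  5  4
 T  7  7  6  6  6  6  5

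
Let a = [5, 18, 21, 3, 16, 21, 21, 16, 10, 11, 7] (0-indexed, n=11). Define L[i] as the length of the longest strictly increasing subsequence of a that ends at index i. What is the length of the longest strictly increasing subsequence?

3

   i    0    1    2    3    4    5    6    7    8    9   10
a[i]    5   18   21    3   16   21   21   16   10   11    7
L[i]    1    2    3    1    2    3    3    2    2    3    2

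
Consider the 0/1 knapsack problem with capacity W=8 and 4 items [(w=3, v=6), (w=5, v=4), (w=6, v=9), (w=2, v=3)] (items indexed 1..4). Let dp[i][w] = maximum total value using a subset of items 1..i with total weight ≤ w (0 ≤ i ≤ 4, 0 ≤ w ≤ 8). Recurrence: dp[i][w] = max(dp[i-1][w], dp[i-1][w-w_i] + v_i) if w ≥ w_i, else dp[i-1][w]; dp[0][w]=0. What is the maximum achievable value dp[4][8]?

12

i\w   0   1   2   3   4   5   6   7   8
  0   0   0   0   0   0   0   0   0   0
  1   0   0   0   6   6   6   6   6   6
  2   0   0   0   6   6   6   6   6  10
  3   0   0   0   6   6   6   9   9  10
  4   0   0   3   6   6   9   9   9  12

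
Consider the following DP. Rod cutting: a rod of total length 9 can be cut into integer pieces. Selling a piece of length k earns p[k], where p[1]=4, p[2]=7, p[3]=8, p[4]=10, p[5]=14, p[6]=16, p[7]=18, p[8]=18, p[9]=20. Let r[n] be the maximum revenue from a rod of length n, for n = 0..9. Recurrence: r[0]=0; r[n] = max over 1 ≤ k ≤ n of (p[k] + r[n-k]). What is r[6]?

24

   n    0    1    2    3    4    5    6    7    8    9
r[n]    0    4    8   12   16   20   24   28   32   36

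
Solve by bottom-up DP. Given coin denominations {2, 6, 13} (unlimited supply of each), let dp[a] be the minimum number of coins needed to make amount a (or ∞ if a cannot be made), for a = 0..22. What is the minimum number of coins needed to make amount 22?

5

 a  0  1  2  3  4  5  6  7  8  9 10 11 12 13 14 15 16 17 18 19 20 21 22
dp  0  -  1  -  2  -  1  -  2  -  3  -  2  1  3  2  4  3  3  2  4  3  5
(- denotes ∞ / unreachable)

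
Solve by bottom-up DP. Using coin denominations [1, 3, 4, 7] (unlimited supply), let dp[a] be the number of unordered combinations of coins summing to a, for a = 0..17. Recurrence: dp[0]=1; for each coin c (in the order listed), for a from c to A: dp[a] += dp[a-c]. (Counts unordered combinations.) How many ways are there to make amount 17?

after  coin     0     1     2     3     4     5     6     7     8     9    10    11    12    13    14    15    16    17
          1     1     1     1     1     1     1     1     1     1     1     1     1     1     1     1     1     1     1
          3     1     1     1     2     2     2     3     3     3     4     4     4     5     5     5     6     6     6
          4     1     1     1     2     3     3     4     5     6     7     8     9    11    12    13    15    17    18
          7     1     1     1     2     3     3     4     6     7     8    10    12    14    16    19    22    25    28

28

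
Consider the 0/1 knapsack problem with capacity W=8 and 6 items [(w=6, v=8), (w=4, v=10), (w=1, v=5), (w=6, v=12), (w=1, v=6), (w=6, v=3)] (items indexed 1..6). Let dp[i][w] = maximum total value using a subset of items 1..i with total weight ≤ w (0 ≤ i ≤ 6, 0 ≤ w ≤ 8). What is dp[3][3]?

i\w   0   1   2   3   4   5   6   7   8
  0   0   0   0   0   0   0   0   0   0
  1   0   0   0   0   0   0   8   8   8
  2   0   0   0   0  10  10  10  10  10
  3   0   5   5   5  10  15  15  15  15
  4   0   5   5   5  10  15  15  17  17
  5   0   6  11  11  11  16  21  21  23
  6   0   6  11  11  11  16  21  21  23

5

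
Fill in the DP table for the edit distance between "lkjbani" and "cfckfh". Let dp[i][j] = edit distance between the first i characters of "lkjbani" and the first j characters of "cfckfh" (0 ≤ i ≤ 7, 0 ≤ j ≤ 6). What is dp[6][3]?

6

   ''  c  f  c  k  f  h
''  0  1  2  3  4  5  6
 l  1  1  2  3  4  5  6
 k  2  2  2  3  3  4  5
 j  3  3  3  3  4  4  5
 b  4  4  4  4  4  5  5
 a  5  5  5  5  5  5  6
 n  6  6  6  6  6  6  6
 i  7  7  7  7  7  7  7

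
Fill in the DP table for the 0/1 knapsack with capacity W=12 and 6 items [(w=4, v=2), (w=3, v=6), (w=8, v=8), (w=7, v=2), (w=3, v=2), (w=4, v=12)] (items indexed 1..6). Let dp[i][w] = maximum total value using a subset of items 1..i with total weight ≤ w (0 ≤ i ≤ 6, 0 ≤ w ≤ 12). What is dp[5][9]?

i\w   0   1   2   3   4   5   6   7   8   9  10  11  12
  0   0   0   0   0   0   0   0   0   0   0   0   0   0
  1   0   0   0   0   2   2   2   2   2   2   2   2   2
  2   0   0   0   6   6   6   6   8   8   8   8   8   8
  3   0   0   0   6   6   6   6   8   8   8   8  14  14
  4   0   0   0   6   6   6   6   8   8   8   8  14  14
  5   0   0   0   6   6   6   8   8   8   8  10  14  14
  6   0   0   0   6  12  12  12  18  18  18  20  20  20

8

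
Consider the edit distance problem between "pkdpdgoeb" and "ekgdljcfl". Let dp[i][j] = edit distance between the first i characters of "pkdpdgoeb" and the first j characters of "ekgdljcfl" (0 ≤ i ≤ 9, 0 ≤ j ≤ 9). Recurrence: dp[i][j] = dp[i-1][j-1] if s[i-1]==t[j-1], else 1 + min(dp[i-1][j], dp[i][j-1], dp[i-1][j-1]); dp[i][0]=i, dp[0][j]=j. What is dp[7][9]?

   ''  e  k  g  d  l  j  c  f  l
''  0  1  2  3  4  5  6  7  8  9
 p  1  1  2  3  4  5  6  7  8  9
 k  2  2  1  2  3  4  5  6  7  8
 d  3  3  2  2  2  3  4  5  6  7
 p  4  4  3  3  3  3  4  5  6  7
 d  5  5  4  4  3  4  4  5  6  7
 g  6  6  5  4  4  4  5  5  6  7
 o  7  7  6  5  5  5  5  6  6  7
 e  8  7  7  6  6  6  6  6  7  7
 b  9  8  8  7  7  7  7  7  7  8

7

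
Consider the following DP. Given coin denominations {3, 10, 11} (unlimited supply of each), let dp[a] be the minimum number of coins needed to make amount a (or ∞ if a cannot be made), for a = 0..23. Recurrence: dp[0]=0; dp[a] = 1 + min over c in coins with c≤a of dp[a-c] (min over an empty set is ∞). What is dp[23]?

 a  0  1  2  3  4  5  6  7  8  9 10 11 12 13 14 15 16 17 18 19 20 21 22 23
dp  0  -  -  1  -  -  2  -  -  3  1  1  4  2  2  5  3  3  6  4  2  2  2  3
(- denotes ∞ / unreachable)

3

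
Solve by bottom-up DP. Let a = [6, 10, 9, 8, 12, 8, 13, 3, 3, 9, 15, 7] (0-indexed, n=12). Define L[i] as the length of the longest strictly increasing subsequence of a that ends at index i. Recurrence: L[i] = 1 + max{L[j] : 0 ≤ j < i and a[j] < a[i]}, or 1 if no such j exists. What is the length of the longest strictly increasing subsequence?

5

   i    0    1    2    3    4    5    6    7    8    9   10   11
a[i]    6   10    9    8   12    8   13    3    3    9   15    7
L[i]    1    2    2    2    3    2    4    1    1    3    5    2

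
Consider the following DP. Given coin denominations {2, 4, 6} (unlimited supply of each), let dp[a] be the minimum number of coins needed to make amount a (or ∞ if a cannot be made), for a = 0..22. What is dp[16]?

3

 a  0  1  2  3  4  5  6  7  8  9 10 11 12 13 14 15 16 17 18 19 20 21 22
dp  0  -  1  -  1  -  1  -  2  -  2  -  2  -  3  -  3  -  3  -  4  -  4
(- denotes ∞ / unreachable)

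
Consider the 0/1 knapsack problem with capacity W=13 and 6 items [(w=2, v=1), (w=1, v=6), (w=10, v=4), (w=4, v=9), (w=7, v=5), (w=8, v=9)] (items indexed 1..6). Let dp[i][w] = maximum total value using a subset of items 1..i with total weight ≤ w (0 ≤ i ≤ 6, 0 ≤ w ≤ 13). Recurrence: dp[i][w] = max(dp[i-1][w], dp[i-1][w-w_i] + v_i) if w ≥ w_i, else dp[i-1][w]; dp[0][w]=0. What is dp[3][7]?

7

i\w   0   1   2   3   4   5   6   7   8   9  10  11  12  13
  0   0   0   0   0   0   0   0   0   0   0   0   0   0   0
  1   0   0   1   1   1   1   1   1   1   1   1   1   1   1
  2   0   6   6   7   7   7   7   7   7   7   7   7   7   7
  3   0   6   6   7   7   7   7   7   7   7   7  10  10  11
  4   0   6   6   7   9  15  15  16  16  16  16  16  16  16
  5   0   6   6   7   9  15  15  16  16  16  16  16  20  20
  6   0   6   6   7   9  15  15  16  16  16  16  16  20  24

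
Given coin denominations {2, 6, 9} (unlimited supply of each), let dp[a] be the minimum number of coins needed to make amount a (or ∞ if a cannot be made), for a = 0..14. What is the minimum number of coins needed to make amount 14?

 a  0  1  2  3  4  5  6  7  8  9 10 11 12 13 14
dp  0  -  1  -  2  -  1  -  2  1  3  2  2  3  3
(- denotes ∞ / unreachable)

3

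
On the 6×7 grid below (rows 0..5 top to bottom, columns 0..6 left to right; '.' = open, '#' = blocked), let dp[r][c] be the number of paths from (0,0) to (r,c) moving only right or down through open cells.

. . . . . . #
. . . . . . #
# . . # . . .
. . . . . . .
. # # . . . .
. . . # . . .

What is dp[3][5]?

r\c   0   1   2   3   4   5   6
  0   1   1   1   1   1   1   0
  1   1   2   3   4   5   6   0
  2   0   2   5   0   5  11  11
  3   0   2   7   7  12  23  34
  4   0   0   0   7  19  42  76
  5   0   0   0   0  19  61 137

23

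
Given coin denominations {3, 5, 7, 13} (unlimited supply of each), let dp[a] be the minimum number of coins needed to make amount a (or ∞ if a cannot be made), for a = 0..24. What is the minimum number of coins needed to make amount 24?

 a  0  1  2  3  4  5  6  7  8  9 10 11 12 13 14 15 16 17 18 19 20 21 22 23 24
dp  0  -  -  1  -  1  2  1  2  3  2  3  2  1  2  3  2  3  2  3  2  3  4  3  4
(- denotes ∞ / unreachable)

4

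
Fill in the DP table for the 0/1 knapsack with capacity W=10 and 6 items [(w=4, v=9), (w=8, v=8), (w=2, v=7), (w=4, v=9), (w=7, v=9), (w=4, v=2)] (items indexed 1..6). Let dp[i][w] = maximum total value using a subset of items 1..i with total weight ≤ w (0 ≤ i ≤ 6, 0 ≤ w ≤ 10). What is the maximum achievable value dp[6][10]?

25

i\w   0   1   2   3   4   5   6   7   8   9  10
  0   0   0   0   0   0   0   0   0   0   0   0
  1   0   0   0   0   9   9   9   9   9   9   9
  2   0   0   0   0   9   9   9   9   9   9   9
  3   0   0   7   7   9   9  16  16  16  16  16
  4   0   0   7   7   9   9  16  16  18  18  25
  5   0   0   7   7   9   9  16  16  18  18  25
  6   0   0   7   7   9   9  16  16  18  18  25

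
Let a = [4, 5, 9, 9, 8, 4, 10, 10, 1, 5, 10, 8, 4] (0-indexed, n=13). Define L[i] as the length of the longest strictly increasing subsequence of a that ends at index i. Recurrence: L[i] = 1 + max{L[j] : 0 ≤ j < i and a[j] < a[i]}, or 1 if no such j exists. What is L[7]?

4

   i    0    1    2    3    4    5    6    7    8    9   10   11   12
a[i]    4    5    9    9    8    4   10   10    1    5   10    8    4
L[i]    1    2    3    3    3    1    4    4    1    2    4    3    2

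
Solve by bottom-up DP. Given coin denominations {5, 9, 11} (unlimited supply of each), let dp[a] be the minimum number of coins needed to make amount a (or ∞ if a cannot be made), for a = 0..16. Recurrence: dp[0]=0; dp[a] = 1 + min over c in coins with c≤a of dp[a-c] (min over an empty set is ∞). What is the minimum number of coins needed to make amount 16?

 a  0  1  2  3  4  5  6  7  8  9 10 11 12 13 14 15 16
dp  0  -  -  -  -  1  -  -  -  1  2  1  -  -  2  3  2
(- denotes ∞ / unreachable)

2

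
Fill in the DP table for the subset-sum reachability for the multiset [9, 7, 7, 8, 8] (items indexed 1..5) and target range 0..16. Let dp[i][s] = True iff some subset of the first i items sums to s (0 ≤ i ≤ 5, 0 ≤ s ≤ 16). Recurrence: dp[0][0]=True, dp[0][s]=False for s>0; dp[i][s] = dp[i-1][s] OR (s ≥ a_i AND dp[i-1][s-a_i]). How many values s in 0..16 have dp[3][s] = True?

5

i\s   0   1   2   3   4   5   6   7   8   9  10  11  12  13  14  15  16
  0   T   F   F   F   F   F   F   F   F   F   F   F   F   F   F   F   F
  1   T   F   F   F   F   F   F   F   F   T   F   F   F   F   F   F   F
  2   T   F   F   F   F   F   F   T   F   T   F   F   F   F   F   F   T
  3   T   F   F   F   F   F   F   T   F   T   F   F   F   F   T   F   T
  4   T   F   F   F   F   F   F   T   T   T   F   F   F   F   T   T   T
  5   T   F   F   F   F   F   F   T   T   T   F   F   F   F   T   T   T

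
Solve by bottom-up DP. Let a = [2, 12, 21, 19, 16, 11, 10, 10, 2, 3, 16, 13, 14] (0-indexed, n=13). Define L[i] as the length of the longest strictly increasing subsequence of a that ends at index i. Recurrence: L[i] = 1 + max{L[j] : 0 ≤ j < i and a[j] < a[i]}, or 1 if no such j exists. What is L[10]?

3

   i    0    1    2    3    4    5    6    7    8    9   10   11   12
a[i]    2   12   21   19   16   11   10   10    2    3   16   13   14
L[i]    1    2    3    3    3    2    2    2    1    2    3    3    4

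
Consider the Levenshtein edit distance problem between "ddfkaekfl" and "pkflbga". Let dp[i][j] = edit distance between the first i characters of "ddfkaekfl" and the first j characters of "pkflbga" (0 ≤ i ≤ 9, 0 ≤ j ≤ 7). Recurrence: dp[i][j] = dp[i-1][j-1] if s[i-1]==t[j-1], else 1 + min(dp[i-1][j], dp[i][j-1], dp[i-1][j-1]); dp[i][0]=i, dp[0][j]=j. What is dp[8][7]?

7

   ''  p  k  f  l  b  g  a
''  0  1  2  3  4  5  6  7
 d  1  1  2  3  4  5  6  7
 d  2  2  2  3  4  5  6  7
 f  3  3  3  2  3  4  5  6
 k  4  4  3  3  3  4  5  6
 a  5  5  4  4  4  4  5  5
 e  6  6  5  5  5  5  5  6
 k  7  7  6  6  6  6  6  6
 f  8  8  7  6  7  7  7  7
 l  9  9  8  7  6  7  8  8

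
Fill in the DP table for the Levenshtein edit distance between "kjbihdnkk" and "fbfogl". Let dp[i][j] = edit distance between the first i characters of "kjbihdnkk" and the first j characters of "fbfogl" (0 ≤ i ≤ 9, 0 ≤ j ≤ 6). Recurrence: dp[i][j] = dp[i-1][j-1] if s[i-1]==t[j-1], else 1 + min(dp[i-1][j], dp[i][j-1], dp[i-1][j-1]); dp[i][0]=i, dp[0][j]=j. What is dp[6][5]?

   ''  f  b  f  o  g  l
''  0  1  2  3  4  5  6
 k  1  1  2  3  4  5  6
 j  2  2  2  3  4  5  6
 b  3  3  2  3  4  5  6
 i  4  4  3  3  4  5  6
 h  5  5  4  4  4  5  6
 d  6  6  5  5  5  5  6
 n  7  7  6  6  6  6  6
 k  8  8  7  7  7  7  7
 k  9  9  8  8  8  8  8

5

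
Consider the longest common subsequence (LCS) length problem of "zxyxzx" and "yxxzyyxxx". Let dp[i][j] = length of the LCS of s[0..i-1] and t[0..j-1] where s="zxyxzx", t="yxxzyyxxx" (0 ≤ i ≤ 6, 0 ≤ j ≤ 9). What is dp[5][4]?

3

   ''  y  x  x  z  y  y  x  x  x
''  0  0  0  0  0  0  0  0  0  0
 z  0  0  0  0  1  1  1  1  1  1
 x  0  0  1  1  1  1  1  2  2  2
 y  0  1  1  1  1  2  2  2  2  2
 x  0  1  2  2  2  2  2  3  3  3
 z  0  1  2  2  3  3  3  3  3  3
 x  0  1  2  3  3  3  3  4  4  4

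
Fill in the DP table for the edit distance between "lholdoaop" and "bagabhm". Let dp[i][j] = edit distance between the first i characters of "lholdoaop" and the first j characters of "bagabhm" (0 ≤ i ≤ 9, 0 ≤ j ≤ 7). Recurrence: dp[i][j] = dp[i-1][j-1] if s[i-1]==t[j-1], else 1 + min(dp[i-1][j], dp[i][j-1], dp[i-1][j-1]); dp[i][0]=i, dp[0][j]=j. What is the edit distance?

9

   ''  b  a  g  a  b  h  m
''  0  1  2  3  4  5  6  7
 l  1  1  2  3  4  5  6  7
 h  2  2  2  3  4  5  5  6
 o  3  3  3  3  4  5  6  6
 l  4  4  4  4  4  5  6  7
 d  5  5  5  5  5  5  6  7
 o  6  6  6  6  6  6  6  7
 a  7  7  6  7  6  7  7  7
 o  8  8  7  7  7  7  8  8
 p  9  9  8  8  8  8  8  9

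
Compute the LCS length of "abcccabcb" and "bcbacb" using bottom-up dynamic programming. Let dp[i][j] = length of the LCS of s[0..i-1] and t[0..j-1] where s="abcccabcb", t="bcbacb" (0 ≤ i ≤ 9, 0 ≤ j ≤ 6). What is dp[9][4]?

   ''  b  c  b  a  c  b
''  0  0  0  0  0  0  0
 a  0  0  0  0  1  1  1
 b  0  1  1  1  1  1  2
 c  0  1  2  2  2  2  2
 c  0  1  2  2  2  3  3
 c  0  1  2  2  2  3  3
 a  0  1  2  2  3  3  3
 b  0  1  2  3  3  3  4
 c  0  1  2  3  3  4  4
 b  0  1  2  3  3  4  5

3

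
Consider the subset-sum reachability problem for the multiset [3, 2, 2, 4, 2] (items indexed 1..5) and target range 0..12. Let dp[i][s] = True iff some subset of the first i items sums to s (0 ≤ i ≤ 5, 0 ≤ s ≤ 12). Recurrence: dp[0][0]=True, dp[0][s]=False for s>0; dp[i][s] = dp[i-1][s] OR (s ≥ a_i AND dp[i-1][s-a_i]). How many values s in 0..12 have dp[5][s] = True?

11

i\s   0   1   2   3   4   5   6   7   8   9  10  11  12
  0   T   F   F   F   F   F   F   F   F   F   F   F   F
  1   T   F   F   T   F   F   F   F   F   F   F   F   F
  2   T   F   T   T   F   T   F   F   F   F   F   F   F
  3   T   F   T   T   T   T   F   T   F   F   F   F   F
  4   T   F   T   T   T   T   T   T   T   T   F   T   F
  5   T   F   T   T   T   T   T   T   T   T   T   T   F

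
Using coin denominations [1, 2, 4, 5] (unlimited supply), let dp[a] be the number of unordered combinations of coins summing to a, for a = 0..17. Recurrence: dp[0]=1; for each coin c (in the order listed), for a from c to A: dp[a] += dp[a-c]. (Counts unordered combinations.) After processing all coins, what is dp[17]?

after  coin     0     1     2     3     4     5     6     7     8     9    10    11    12    13    14    15    16    17
          1     1     1     1     1     1     1     1     1     1     1     1     1     1     1     1     1     1     1
          2     1     1     2     2     3     3     4     4     5     5     6     6     7     7     8     8     9     9
          4     1     1     2     2     4     4     6     6     9     9    12    12    16    16    20    20    25    25
          5     1     1     2     2     4     5     7     8    11    13    17    19    24    27    33    37    44    49

49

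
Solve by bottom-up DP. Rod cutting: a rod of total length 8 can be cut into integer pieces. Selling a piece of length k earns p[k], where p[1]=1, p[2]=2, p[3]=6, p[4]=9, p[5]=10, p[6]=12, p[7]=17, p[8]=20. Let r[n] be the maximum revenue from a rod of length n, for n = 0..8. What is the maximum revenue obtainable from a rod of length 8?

   n    0    1    2    3    4    5    6    7    8
r[n]    0    1    2    6    9   10   12   17   20

20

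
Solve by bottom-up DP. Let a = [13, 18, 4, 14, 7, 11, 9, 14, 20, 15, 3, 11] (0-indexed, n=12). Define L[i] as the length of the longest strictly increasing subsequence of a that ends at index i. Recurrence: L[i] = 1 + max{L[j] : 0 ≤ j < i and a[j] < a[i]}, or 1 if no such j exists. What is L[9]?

   i    0    1    2    3    4    5    6    7    8    9   10   11
a[i]   13   18    4   14    7   11    9   14   20   15    3   11
L[i]    1    2    1    2    2    3    3    4    5    5    1    4

5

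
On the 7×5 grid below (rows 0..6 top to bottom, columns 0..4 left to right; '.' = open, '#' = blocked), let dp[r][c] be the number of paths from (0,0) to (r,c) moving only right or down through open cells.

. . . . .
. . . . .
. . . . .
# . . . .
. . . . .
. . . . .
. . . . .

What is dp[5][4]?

111

r\c   0   1   2   3   4
  0   1   1   1   1   1
  1   1   2   3   4   5
  2   1   3   6  10  15
  3   0   3   9  19  34
  4   0   3  12  31  65
  5   0   3  15  46 111
  6   0   3  18  64 175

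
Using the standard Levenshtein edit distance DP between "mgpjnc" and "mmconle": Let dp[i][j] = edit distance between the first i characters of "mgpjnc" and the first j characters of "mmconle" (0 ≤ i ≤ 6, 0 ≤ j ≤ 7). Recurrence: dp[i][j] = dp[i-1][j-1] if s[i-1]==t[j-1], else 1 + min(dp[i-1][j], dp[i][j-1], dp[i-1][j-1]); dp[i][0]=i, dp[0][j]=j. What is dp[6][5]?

4

   ''  m  m  c  o  n  l  e
''  0  1  2  3  4  5  6  7
 m  1  0  1  2  3  4  5  6
 g  2  1  1  2  3  4  5  6
 p  3  2  2  2  3  4  5  6
 j  4  3  3  3  3  4  5  6
 n  5  4  4  4  4  3  4  5
 c  6  5  5  4  5  4  4  5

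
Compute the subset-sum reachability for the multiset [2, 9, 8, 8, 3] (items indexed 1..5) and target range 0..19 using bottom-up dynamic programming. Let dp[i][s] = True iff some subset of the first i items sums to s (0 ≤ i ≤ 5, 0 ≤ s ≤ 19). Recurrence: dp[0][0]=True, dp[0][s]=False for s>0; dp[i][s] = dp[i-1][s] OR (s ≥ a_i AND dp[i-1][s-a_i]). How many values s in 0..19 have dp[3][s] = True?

i\s   0   1   2   3   4   5   6   7   8   9  10  11  12  13  14  15  16  17  18  19
  0   T   F   F   F   F   F   F   F   F   F   F   F   F   F   F   F   F   F   F   F
  1   T   F   T   F   F   F   F   F   F   F   F   F   F   F   F   F   F   F   F   F
  2   T   F   T   F   F   F   F   F   F   T   F   T   F   F   F   F   F   F   F   F
  3   T   F   T   F   F   F   F   F   T   T   T   T   F   F   F   F   F   T   F   T
  4   T   F   T   F   F   F   F   F   T   T   T   T   F   F   F   F   T   T   T   T
  5   T   F   T   T   F   T   F   F   T   T   T   T   T   T   T   F   T   T   T   T

8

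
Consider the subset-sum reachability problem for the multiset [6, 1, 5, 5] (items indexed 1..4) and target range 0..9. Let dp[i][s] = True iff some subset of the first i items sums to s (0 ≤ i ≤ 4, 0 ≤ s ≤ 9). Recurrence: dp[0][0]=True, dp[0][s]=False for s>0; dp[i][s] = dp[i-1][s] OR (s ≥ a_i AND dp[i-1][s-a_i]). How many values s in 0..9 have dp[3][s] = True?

i\s   0   1   2   3   4   5   6   7   8   9
  0   T   F   F   F   F   F   F   F   F   F
  1   T   F   F   F   F   F   T   F   F   F
  2   T   T   F   F   F   F   T   T   F   F
  3   T   T   F   F   F   T   T   T   F   F
  4   T   T   F   F   F   T   T   T   F   F

5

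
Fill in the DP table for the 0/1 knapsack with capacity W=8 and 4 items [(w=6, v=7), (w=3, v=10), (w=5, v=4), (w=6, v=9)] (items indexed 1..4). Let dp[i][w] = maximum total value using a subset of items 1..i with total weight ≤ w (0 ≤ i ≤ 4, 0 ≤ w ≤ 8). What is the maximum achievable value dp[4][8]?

14

i\w   0   1   2   3   4   5   6   7   8
  0   0   0   0   0   0   0   0   0   0
  1   0   0   0   0   0   0   7   7   7
  2   0   0   0  10  10  10  10  10  10
  3   0   0   0  10  10  10  10  10  14
  4   0   0   0  10  10  10  10  10  14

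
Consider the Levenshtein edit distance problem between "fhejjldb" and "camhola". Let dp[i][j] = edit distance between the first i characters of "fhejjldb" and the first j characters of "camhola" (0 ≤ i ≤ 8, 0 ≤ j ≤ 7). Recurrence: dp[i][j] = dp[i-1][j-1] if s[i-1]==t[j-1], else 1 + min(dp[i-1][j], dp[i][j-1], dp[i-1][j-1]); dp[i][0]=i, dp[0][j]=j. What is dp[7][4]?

   ''  c  a  m  h  o  l  a
''  0  1  2  3  4  5  6  7
 f  1  1  2  3  4  5  6  7
 h  2  2  2  3  3  4  5  6
 e  3  3  3  3  4  4  5  6
 j  4  4  4  4  4  5  5  6
 j  5  5  5  5  5  5  6  6
 l  6  6  6  6  6  6  5  6
 d  7  7  7  7  7  7  6  6
 b  8  8  8  8  8  8  7  7

7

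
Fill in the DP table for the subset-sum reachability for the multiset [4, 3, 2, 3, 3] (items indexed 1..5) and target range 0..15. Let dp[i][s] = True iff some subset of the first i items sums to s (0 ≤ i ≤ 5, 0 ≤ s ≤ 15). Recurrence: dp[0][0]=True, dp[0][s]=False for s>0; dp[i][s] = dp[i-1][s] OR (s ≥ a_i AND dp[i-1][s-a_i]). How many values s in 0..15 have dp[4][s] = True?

11

i\s   0   1   2   3   4   5   6   7   8   9  10  11  12  13  14  15
  0   T   F   F   F   F   F   F   F   F   F   F   F   F   F   F   F
  1   T   F   F   F   T   F   F   F   F   F   F   F   F   F   F   F
  2   T   F   F   T   T   F   F   T   F   F   F   F   F   F   F   F
  3   T   F   T   T   T   T   T   T   F   T   F   F   F   F   F   F
  4   T   F   T   T   T   T   T   T   T   T   T   F   T   F   F   F
  5   T   F   T   T   T   T   T   T   T   T   T   T   T   T   F   T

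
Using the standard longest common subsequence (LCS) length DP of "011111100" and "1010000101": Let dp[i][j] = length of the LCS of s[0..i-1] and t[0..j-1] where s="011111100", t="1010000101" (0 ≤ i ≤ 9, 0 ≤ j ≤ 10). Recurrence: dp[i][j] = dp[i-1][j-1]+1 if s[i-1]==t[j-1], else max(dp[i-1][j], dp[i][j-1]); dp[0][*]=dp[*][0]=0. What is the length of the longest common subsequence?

   ''  1  0  1  0  0  0  0  1  0  1
''  0  0  0  0  0  0  0  0  0  0  0
 0  0  0  1  1  1  1  1  1  1  1  1
 1  0  1  1  2  2  2  2  2  2  2  2
 1  0  1  1  2  2  2  2  2  3  3  3
 1  0  1  1  2  2  2  2  2  3  3  4
 1  0  1  1  2  2  2  2  2  3  3  4
 1  0  1  1  2  2  2  2  2  3  3  4
 1  0  1  1  2  2  2  2  2  3  3  4
 0  0  1  2  2  3  3  3  3  3  4  4
 0  0  1  2  2  3  4  4  4  4  4  4

4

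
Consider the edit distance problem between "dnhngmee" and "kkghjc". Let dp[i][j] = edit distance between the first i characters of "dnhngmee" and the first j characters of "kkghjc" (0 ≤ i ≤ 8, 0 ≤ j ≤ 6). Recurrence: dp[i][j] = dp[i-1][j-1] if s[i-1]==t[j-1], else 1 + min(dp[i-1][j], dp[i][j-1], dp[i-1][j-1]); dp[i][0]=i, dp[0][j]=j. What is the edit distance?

7

   ''  k  k  g  h  j  c
''  0  1  2  3  4  5  6
 d  1  1  2  3  4  5  6
 n  2  2  2  3  4  5  6
 h  3  3  3  3  3  4  5
 n  4  4  4  4  4  4  5
 g  5  5  5  4  5  5  5
 m  6  6  6  5  5  6  6
 e  7  7  7  6  6  6  7
 e  8  8  8  7  7  7  7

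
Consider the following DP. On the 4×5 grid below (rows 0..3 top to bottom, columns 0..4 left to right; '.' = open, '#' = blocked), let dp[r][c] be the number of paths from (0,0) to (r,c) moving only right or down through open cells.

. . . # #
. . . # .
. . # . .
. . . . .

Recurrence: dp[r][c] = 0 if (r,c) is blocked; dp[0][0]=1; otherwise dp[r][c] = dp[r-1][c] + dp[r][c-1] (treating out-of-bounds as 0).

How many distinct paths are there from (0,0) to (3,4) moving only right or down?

4

r\c   0   1   2   3   4
  0   1   1   1   0   0
  1   1   2   3   0   0
  2   1   3   0   0   0
  3   1   4   4   4   4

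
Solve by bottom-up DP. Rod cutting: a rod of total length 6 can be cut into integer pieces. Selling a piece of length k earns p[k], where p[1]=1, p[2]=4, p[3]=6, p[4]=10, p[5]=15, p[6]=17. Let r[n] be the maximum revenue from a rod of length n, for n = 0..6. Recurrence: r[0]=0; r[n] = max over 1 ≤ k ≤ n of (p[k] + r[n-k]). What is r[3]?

   n    0    1    2    3    4    5    6
r[n]    0    1    4    6   10   15   17

6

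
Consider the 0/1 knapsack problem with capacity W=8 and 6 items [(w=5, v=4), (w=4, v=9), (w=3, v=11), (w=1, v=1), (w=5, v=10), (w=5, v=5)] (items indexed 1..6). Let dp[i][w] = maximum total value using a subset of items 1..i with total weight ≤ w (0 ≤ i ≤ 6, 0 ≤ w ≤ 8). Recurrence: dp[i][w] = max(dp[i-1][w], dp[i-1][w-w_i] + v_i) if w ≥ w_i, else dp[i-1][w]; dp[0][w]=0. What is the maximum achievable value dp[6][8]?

i\w   0   1   2   3   4   5   6   7   8
  0   0   0   0   0   0   0   0   0   0
  1   0   0   0   0   0   4   4   4   4
  2   0   0   0   0   9   9   9   9   9
  3   0   0   0  11  11  11  11  20  20
  4   0   1   1  11  12  12  12  20  21
  5   0   1   1  11  12  12  12  20  21
  6   0   1   1  11  12  12  12  20  21

21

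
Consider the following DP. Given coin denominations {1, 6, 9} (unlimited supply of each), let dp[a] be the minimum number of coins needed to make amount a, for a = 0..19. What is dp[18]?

2

 a  0  1  2  3  4  5  6  7  8  9 10 11 12 13 14 15 16 17 18 19
dp  0  1  2  3  4  5  1  2  3  1  2  3  2  3  4  2  3  4  2  3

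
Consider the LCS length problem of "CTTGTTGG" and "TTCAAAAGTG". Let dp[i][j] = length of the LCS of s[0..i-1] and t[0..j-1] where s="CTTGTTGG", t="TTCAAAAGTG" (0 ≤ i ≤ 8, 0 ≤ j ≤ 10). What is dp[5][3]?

   ''  T  T  C  A  A  A  A  G  T  G
''  0  0  0  0  0  0  0  0  0  0  0
 C  0  0  0  1  1  1  1  1  1  1  1
 T  0  1  1  1  1  1  1  1  1  2  2
 T  0  1  2  2  2  2  2  2  2  2  2
 G  0  1  2  2  2  2  2  2  3  3  3
 T  0  1  2  2  2  2  2  2  3  4  4
 T  0  1  2  2  2  2  2  2  3  4  4
 G  0  1  2  2  2  2  2  2  3  4  5
 G  0  1  2  2  2  2  2  2  3  4  5

2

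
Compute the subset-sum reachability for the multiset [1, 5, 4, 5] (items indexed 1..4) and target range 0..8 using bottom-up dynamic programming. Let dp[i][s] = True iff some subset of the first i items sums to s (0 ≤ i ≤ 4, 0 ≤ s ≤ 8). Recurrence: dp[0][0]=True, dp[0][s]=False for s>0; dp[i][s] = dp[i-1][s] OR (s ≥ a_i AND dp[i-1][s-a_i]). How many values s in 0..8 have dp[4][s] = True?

i\s   0   1   2   3   4   5   6   7   8
  0   T   F   F   F   F   F   F   F   F
  1   T   T   F   F   F   F   F   F   F
  2   T   T   F   F   F   T   T   F   F
  3   T   T   F   F   T   T   T   F   F
  4   T   T   F   F   T   T   T   F   F

5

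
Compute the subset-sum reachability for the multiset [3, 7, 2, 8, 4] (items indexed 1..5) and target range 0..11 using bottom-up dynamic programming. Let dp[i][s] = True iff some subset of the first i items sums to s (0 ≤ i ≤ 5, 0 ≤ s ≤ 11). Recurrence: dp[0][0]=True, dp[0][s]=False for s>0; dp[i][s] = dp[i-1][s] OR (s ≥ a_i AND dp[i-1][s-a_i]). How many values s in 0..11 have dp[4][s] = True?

i\s   0   1   2   3   4   5   6   7   8   9  10  11
  0   T   F   F   F   F   F   F   F   F   F   F   F
  1   T   F   F   T   F   F   F   F   F   F   F   F
  2   T   F   F   T   F   F   F   T   F   F   T   F
  3   T   F   T   T   F   T   F   T   F   T   T   F
  4   T   F   T   T   F   T   F   T   T   T   T   T
  5   T   F   T   T   T   T   T   T   T   T   T   T

9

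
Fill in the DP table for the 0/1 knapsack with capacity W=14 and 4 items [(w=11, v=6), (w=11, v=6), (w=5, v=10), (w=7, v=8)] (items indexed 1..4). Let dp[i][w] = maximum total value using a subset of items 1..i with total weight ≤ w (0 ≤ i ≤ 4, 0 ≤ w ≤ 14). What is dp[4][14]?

i\w   0   1   2   3   4   5   6   7   8   9  10  11  12  13  14
  0   0   0   0   0   0   0   0   0   0   0   0   0   0   0   0
  1   0   0   0   0   0   0   0   0   0   0   0   6   6   6   6
  2   0   0   0   0   0   0   0   0   0   0   0   6   6   6   6
  3   0   0   0   0   0  10  10  10  10  10  10  10  10  10  10
  4   0   0   0   0   0  10  10  10  10  10  10  10  18  18  18

18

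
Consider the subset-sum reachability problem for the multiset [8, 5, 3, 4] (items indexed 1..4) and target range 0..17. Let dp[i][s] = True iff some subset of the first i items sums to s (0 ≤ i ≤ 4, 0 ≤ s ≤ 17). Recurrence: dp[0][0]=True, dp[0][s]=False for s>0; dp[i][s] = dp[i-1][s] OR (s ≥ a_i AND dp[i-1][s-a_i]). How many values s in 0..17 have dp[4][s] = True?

i\s   0   1   2   3   4   5   6   7   8   9  10  11  12  13  14  15  16  17
  0   T   F   F   F   F   F   F   F   F   F   F   F   F   F   F   F   F   F
  1   T   F   F   F   F   F   F   F   T   F   F   F   F   F   F   F   F   F
  2   T   F   F   F   F   T   F   F   T   F   F   F   F   T   F   F   F   F
  3   T   F   F   T   F   T   F   F   T   F   F   T   F   T   F   F   T   F
  4   T   F   F   T   T   T   F   T   T   T   F   T   T   T   F   T   T   T

13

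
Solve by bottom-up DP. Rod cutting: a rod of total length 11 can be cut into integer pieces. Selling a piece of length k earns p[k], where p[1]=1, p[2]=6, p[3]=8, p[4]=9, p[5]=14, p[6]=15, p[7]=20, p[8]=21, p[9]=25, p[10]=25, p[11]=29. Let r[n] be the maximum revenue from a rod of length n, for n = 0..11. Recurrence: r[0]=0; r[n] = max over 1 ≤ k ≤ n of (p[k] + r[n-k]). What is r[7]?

   n    0    1    2    3    4    5    6    7    8    9   10   11
r[n]    0    1    6    8   12   14   18   20   24   26   30   32

20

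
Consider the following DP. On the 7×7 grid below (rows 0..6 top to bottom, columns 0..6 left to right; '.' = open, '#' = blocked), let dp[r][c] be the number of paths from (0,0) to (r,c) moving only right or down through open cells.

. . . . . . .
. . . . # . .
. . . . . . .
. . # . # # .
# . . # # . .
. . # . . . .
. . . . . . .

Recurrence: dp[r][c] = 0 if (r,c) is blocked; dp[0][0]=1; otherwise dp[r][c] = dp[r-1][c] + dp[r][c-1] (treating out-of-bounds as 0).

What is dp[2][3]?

r\c   0   1   2   3   4   5   6
  0   1   1   1   1   1   1   1
  1   1   2   3   4   0   1   2
  2   1   3   6  10  10  11  13
  3   1   4   0  10   0   0  13
  4   0   4   4   0   0   0  13
  5   0   4   0   0   0   0  13
  6   0   4   4   4   4   4  17

10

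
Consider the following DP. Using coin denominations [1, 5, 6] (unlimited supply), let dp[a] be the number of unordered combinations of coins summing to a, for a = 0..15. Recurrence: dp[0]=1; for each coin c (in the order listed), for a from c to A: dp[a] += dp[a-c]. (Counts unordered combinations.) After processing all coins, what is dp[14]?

after  coin     0     1     2     3     4     5     6     7     8     9    10    11    12    13    14    15
          1     1     1     1     1     1     1     1     1     1     1     1     1     1     1     1     1
          5     1     1     1     1     1     2     2     2     2     2     3     3     3     3     3     4
          6     1     1     1     1     1     2     3     3     3     3     4     5     6     6     6     7

6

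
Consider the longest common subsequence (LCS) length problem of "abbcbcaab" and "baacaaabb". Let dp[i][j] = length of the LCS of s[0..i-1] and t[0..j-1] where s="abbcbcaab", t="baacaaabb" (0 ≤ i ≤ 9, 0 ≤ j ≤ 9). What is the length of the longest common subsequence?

   ''  b  a  a  c  a  a  a  b  b
''  0  0  0  0  0  0  0  0  0  0
 a  0  0  1  1  1  1  1  1  1  1
 b  0  1  1  1  1  1  1  1  2  2
 b  0  1  1  1  1  1  1  1  2  3
 c  0  1  1  1  2  2  2  2  2  3
 b  0  1  1  1  2  2  2  2  3  3
 c  0  1  1  1  2  2  2  2  3  3
 a  0  1  2  2  2  3  3  3  3  3
 a  0  1  2  3  3  3  4  4  4  4
 b  0  1  2  3  3  3  4  4  5  5

5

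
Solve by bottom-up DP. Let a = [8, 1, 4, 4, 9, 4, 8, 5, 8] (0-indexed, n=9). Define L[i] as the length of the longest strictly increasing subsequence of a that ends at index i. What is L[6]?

3

   i    0    1    2    3    4    5    6    7    8
a[i]    8    1    4    4    9    4    8    5    8
L[i]    1    1    2    2    3    2    3    3    4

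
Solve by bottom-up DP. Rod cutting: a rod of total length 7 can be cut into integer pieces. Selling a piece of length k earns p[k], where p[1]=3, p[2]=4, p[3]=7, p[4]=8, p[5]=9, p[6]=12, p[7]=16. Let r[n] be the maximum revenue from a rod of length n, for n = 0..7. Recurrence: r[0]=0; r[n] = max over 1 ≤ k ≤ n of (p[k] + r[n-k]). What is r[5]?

   n    0    1    2    3    4    5    6    7
r[n]    0    3    6    9   12   15   18   21

15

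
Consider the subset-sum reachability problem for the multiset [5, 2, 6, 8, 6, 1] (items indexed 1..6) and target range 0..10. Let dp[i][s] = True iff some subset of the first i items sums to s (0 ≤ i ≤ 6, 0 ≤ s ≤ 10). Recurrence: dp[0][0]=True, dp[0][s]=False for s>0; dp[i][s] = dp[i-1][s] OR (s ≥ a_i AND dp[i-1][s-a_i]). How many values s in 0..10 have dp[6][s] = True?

10

i\s   0   1   2   3   4   5   6   7   8   9  10
  0   T   F   F   F   F   F   F   F   F   F   F
  1   T   F   F   F   F   T   F   F   F   F   F
  2   T   F   T   F   F   T   F   T   F   F   F
  3   T   F   T   F   F   T   T   T   T   F   F
  4   T   F   T   F   F   T   T   T   T   F   T
  5   T   F   T   F   F   T   T   T   T   F   T
  6   T   T   T   T   F   T   T   T   T   T   T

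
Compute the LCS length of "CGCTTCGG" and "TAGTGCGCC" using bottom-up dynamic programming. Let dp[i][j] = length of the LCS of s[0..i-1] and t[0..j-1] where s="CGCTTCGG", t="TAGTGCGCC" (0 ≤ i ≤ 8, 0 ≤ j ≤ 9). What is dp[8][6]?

   ''  T  A  G  T  G  C  G  C  C
''  0  0  0  0  0  0  0  0  0  0
 C  0  0  0  0  0  0  1  1  1  1
 G  0  0  0  1  1  1  1  2  2  2
 C  0  0  0  1  1  1  2  2  3  3
 T  0  1  1  1  2  2  2  2  3  3
 T  0  1  1  1  2  2  2  2  3  3
 C  0  1  1  1  2  2  3  3  3  4
 G  0  1  1  2  2  3  3  4  4  4
 G  0  1  1  2  2  3  3  4  4  4

3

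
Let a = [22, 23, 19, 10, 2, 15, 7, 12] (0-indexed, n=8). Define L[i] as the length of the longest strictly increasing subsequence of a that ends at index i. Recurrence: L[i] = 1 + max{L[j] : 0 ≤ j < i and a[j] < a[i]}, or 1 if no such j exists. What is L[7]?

3

   i    0    1    2    3    4    5    6    7
a[i]   22   23   19   10    2   15    7   12
L[i]    1    2    1    1    1    2    2    3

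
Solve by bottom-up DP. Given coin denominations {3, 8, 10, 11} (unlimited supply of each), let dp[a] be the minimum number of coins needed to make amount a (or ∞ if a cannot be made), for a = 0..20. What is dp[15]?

5

 a  0  1  2  3  4  5  6  7  8  9 10 11 12 13 14 15 16 17 18 19 20
dp  0  -  -  1  -  -  2  -  1  3  1  1  4  2  2  5  2  3  2  2  2
(- denotes ∞ / unreachable)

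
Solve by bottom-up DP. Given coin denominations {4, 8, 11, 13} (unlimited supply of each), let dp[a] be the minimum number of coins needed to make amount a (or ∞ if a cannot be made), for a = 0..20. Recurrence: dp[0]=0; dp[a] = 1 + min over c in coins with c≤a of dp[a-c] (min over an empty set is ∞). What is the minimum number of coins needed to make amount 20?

 a  0  1  2  3  4  5  6  7  8  9 10 11 12 13 14 15 16 17 18 19 20
dp  0  -  -  -  1  -  -  -  1  -  -  1  2  1  -  2  2  2  -  2  3
(- denotes ∞ / unreachable)

3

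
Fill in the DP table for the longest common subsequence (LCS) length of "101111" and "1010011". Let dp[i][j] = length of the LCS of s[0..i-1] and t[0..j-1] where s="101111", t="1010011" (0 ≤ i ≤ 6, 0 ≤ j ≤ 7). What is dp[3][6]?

   ''  1  0  1  0  0  1  1
''  0  0  0  0  0  0  0  0
 1  0  1  1  1  1  1  1  1
 0  0  1  2  2  2  2  2  2
 1  0  1  2  3  3  3  3  3
 1  0  1  2  3  3  3  4  4
 1  0  1  2  3  3  3  4  5
 1  0  1  2  3  3  3  4  5

3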